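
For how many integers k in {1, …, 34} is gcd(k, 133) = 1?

Prime factors of 133: 7, 19. Count integers ≤ 34 divisible by none of them.
By inclusion–exclusion: 34 − ⌊34/7⌋ − ⌊34/19⌋ + ⌊34/133⌋ = 29.

29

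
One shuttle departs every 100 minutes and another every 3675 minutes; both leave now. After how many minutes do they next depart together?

14700

gcd first: 3675 = 36·100 + 75; 100 = 1·75 + 25; 75 = 3·25 + 0 → gcd = 25
lcm = 100·3675/gcd = 367500/25 = 14700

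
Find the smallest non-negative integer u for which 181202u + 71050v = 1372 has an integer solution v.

Euclid: 181202 = 2·71050 + 39102; 71050 = 1·39102 + 31948; 39102 = 1·31948 + 7154; 31948 = 4·7154 + 3332; 7154 = 2·3332 + 490; 3332 = 6·490 + 392; 490 = 1·392 + 98; 392 = 4·98 + 0 → gcd = 98; 1372 = 98·14.
Back-substitution yields 181202·(149) + 71050·(-380) = 98, so one solution is u = 149·14 = 2086, v = -380·14 = -5320.
Solutions in u differ by 71050/98 = 725; the one in [0, 725) is 2086 mod 725 = 636.

636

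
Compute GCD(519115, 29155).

5

519115 = 5 · 47³
29155 = 5 · 7³ · 17
Common: 5 = 5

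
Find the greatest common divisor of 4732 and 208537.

7

4732 = 2² · 7 · 13²
208537 = 7 · 31³
Common: 7 = 7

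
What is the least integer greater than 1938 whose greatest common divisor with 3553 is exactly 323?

2261

Multiples of 323 above 1938: 323·7, 323·8, … . Need the cofactor coprime to 3553/323 = 11.
Checking s = 7, 8, … the first with gcd(s, 11) = 1 is s = 7, giving 2261.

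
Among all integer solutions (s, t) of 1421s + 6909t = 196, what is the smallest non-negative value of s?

5

Euclid: 6909 = 4·1421 + 1225; 1421 = 1·1225 + 196; 1225 = 6·196 + 49; 196 = 4·49 + 0 → gcd = 49; 196 = 49·4.
Back-substitution yields 1421·(-34) + 6909·(7) = 49, so one solution is s = -34·4 = -136, t = 7·4 = 28.
Solutions in s differ by 6909/49 = 141; the one in [0, 141) is -136 mod 141 = 5.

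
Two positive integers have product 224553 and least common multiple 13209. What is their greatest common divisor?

From gcd × lcm = uv: gcd = 224553 / 13209 = 17.

17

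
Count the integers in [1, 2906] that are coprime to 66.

Prime factors of 66: 2, 3, 11. Count integers ≤ 2906 divisible by none of them.
By inclusion–exclusion: 2906 − ⌊2906/2⌋ − ⌊2906/3⌋ − ⌊2906/11⌋ + ⌊2906/6⌋ + ⌊2906/22⌋ + ⌊2906/33⌋ − ⌊2906/66⌋ = 881.

881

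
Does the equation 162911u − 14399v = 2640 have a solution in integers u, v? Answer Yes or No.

gcd(162911, 14399): 162911 = 11·14399 + 4522; 14399 = 3·4522 + 833; 4522 = 5·833 + 357; 833 = 2·357 + 119; 357 = 3·119 + 0 → 119
119 does not divide 2640, so a solution does not exist.

No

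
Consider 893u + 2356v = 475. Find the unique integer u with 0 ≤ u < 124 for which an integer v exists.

19

Reduce mod 2356: 893u ≡ 475 (mod 2356). With g = gcd(893, 2356) = 19 dividing 475, divide through: 47u ≡ 25 (mod 124).
Since gcd(47, 124) = 1, u ≡ 25·(47)⁻¹ ≡ 19 (mod 124). Smallest non-negative: 19.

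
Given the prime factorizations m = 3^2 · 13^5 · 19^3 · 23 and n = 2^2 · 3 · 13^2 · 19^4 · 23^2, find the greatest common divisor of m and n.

79982799

min exponent per shared prime: 3 · 13^2 · 19^3 · 23 = 79982799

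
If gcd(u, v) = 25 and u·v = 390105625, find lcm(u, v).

For any two positive integers, gcd × lcm equals their product. Hence lcm = 390105625 / 25 = 15604225.

15604225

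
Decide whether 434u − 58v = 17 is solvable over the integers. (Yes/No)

gcd(434, 58): 434 = 7·58 + 28; 58 = 2·28 + 2; 28 = 14·2 + 0 → 2
2 does not divide 17, so a solution does not exist.

No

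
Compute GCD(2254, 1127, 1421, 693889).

gcd(2254, 1127): 2254 = 2·1127 + 0 → 1127
gcd(1127, 1421): 1421 = 1·1127 + 294; 1127 = 3·294 + 245; 294 = 1·245 + 49; 245 = 5·49 + 0 → 49
gcd(49, 693889): 693889 = 14161·49 + 0 → 49

49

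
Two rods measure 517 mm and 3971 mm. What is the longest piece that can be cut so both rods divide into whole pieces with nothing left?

517 = 11 · 47
3971 = 11 · 19²
Common: 11 = 11

11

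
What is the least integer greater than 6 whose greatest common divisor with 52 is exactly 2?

52 = 2·26. Any a with gcd(a, 52) = 2 is a multiple of 2, say 2s, with s coprime to 26.
Need s > 6/2, so s ≥ 4. First s ≥ 4 with gcd(s, 26) = 1 is s = 5. Thus a = 2·5 = 10.

10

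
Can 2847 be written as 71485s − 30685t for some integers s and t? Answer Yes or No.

No

By Bézout, 71485s − 30685t = 2847 has integer solutions iff gcd(71485, 30685) | 2847.
Euclid: 71485 = 2·30685 + 10115; 30685 = 3·10115 + 340; 10115 = 29·340 + 255; 340 = 1·255 + 85; 255 = 3·85 + 0. gcd = 85; 2847 mod 85 = 42. No.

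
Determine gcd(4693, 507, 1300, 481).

4693 = 13 · 19²; 507 = 3 · 13²; 1300 = 2² · 5² · 13; 481 = 13 · 37
gcd takes min exponent of each prime: 13 = 13

13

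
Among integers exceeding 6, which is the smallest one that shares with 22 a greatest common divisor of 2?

22 = 2·11. Any t with gcd(t, 22) = 2 is a multiple of 2, say 2s, with s coprime to 11.
Need s > 6/2, so s ≥ 4. First s ≥ 4 with gcd(s, 11) = 1 is s = 4. Thus t = 2·4 = 8.

8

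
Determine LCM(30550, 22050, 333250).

30550 = 2 · 5² · 13 · 47; 22050 = 2 · 3² · 5² · 7²; 333250 = 2 · 5³ · 31 · 43
lcm takes max exponent of each prime: 2 · 3² · 5³ · 7² · 13 · 31 · 43 · 47 = 89794545750

89794545750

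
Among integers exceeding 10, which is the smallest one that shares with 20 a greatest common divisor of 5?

15

gcd(t, 20) = 5 forces 5 | t; write t = 5s. Then gcd(5s, 5·4) = 5·gcd(s, 4), so need gcd(s, 4) = 1.
5s > 10 gives s ≥ 3. The least s ≥ 3 coprime to 4 is 3, so t = 5·3 = 15.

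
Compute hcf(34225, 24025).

25

Euclid: 34225 = 1·24025 + 10200; 24025 = 2·10200 + 3625; 10200 = 2·3625 + 2950; 3625 = 1·2950 + 675; 2950 = 4·675 + 250; 675 = 2·250 + 175; 250 = 1·175 + 75; 175 = 2·75 + 25; 75 = 3·25 + 0. Last nonzero remainder: 25.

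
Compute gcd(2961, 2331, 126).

gcd(2961, 2331): 2961 = 1·2331 + 630; 2331 = 3·630 + 441; 630 = 1·441 + 189; 441 = 2·189 + 63; 189 = 3·63 + 0 → 63
gcd(63, 126): 126 = 2·63 + 0 → 63

63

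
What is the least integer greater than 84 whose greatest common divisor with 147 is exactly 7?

147 = 7·21. Any a with gcd(a, 147) = 7 is a multiple of 7, say 7s, with s coprime to 21.
Need s > 84/7, so s ≥ 13. First s ≥ 13 with gcd(s, 21) = 1 is s = 13. Thus a = 7·13 = 91.

91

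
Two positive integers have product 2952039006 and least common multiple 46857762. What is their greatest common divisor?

63

gcd·lcm = product, so gcd = 2952039006/46857762 = 63.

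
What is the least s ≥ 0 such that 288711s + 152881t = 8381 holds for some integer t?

gcd(288711, 152881) = 289 (Euclid: 288711 = 1·152881 + 135830; 152881 = 1·135830 + 17051; 135830 = 7·17051 + 16473; 17051 = 1·16473 + 578; 16473 = 28·578 + 289; 578 = 2·289 + 0), and 289 | 8381.
Extended Euclid: 288711·(260) + 152881·(-491) = 289. Scale by 29: s₀ = 7540.
General solution s = s₀ + 529k; reducing mod 529 gives s = 134 (and t = -253).

134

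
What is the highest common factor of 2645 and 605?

Euclid: 2645 = 4·605 + 225; 605 = 2·225 + 155; 225 = 1·155 + 70; 155 = 2·70 + 15; 70 = 4·15 + 10; 15 = 1·10 + 5; 10 = 2·5 + 0. Last nonzero remainder: 5.

5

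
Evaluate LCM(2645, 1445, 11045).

1688570645

2645 = 5 · 23²; 1445 = 5 · 17²; 11045 = 5 · 47²
lcm takes max exponent of each prime: 5 · 17² · 23² · 47² = 1688570645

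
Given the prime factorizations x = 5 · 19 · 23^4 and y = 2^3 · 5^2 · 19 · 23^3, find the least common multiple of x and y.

1063395800

max exponent per prime: 2^3 · 5^2 · 19 · 23^4 = 1063395800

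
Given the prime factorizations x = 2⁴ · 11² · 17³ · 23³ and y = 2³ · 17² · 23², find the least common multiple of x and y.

max exponent per prime: 2⁴ · 11² · 17³ · 23³ = 115727247856

115727247856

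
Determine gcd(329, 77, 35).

gcd(329, 77): 329 = 4·77 + 21; 77 = 3·21 + 14; 21 = 1·14 + 7; 14 = 2·7 + 0 → 7
gcd(7, 35): 35 = 5·7 + 0 → 7

7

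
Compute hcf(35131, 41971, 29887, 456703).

gcd(35131, 41971): 41971 = 1·35131 + 6840; 35131 = 5·6840 + 931; 6840 = 7·931 + 323; 931 = 2·323 + 285; 323 = 1·285 + 38; 285 = 7·38 + 19; 38 = 2·19 + 0 → 19
gcd(19, 29887): 29887 = 1573·19 + 0 → 19
gcd(19, 456703): 456703 = 24037·19 + 0 → 19

19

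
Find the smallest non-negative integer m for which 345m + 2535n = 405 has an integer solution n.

82

gcd(345, 2535) = 15 (Euclid: 2535 = 7·345 + 120; 345 = 2·120 + 105; 120 = 1·105 + 15; 105 = 7·15 + 0), and 15 | 405.
Extended Euclid: 345·(-22) + 2535·(3) = 15. Scale by 27: m₀ = -594.
General solution m = m₀ + 169t; reducing mod 169 gives m = 82 (and n = -11).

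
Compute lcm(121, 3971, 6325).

lcm(121, 3971) = 121·3971/gcd = 480491/11 = 43681
lcm(43681, 6325) = 43681·6325/gcd = 276282325/11 = 25116575

25116575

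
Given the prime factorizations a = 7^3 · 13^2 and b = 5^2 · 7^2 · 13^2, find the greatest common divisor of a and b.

min exponent per shared prime: 7^2 · 13^2 = 8281

8281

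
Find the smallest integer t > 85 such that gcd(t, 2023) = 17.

102

2023 = 17·119. Any t with gcd(t, 2023) = 17 is a multiple of 17, say 17s, with s coprime to 119.
Need s > 85/17, so s ≥ 6. First s ≥ 6 with gcd(s, 119) = 1 is s = 6. Thus t = 17·6 = 102.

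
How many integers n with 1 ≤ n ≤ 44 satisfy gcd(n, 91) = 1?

Prime factors of 91: 7, 13. Count integers ≤ 44 divisible by none of them.
By inclusion–exclusion: 44 − ⌊44/7⌋ − ⌊44/13⌋ + ⌊44/91⌋ = 35.

35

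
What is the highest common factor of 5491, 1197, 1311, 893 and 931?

gcd(5491, 1197): 5491 = 4·1197 + 703; 1197 = 1·703 + 494; 703 = 1·494 + 209; 494 = 2·209 + 76; 209 = 2·76 + 57; 76 = 1·57 + 19; 57 = 3·19 + 0 → 19
gcd(19, 1311): 1311 = 69·19 + 0 → 19
gcd(19, 893): 893 = 47·19 + 0 → 19
gcd(19, 931): 931 = 49·19 + 0 → 19

19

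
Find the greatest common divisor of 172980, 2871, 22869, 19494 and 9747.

gcd(172980, 2871): 172980 = 60·2871 + 720; 2871 = 3·720 + 711; 720 = 1·711 + 9; 711 = 79·9 + 0 → 9
gcd(9, 22869): 22869 = 2541·9 + 0 → 9
gcd(9, 19494): 19494 = 2166·9 + 0 → 9
gcd(9, 9747): 9747 = 1083·9 + 0 → 9

9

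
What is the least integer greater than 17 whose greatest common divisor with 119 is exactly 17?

Multiples of 17 above 17: 17·2, 17·3, … . Need the cofactor coprime to 119/17 = 7.
Checking s = 2, 3, … the first with gcd(s, 7) = 1 is s = 2, giving 34.

34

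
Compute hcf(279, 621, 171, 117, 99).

9

gcd(279, 621): 621 = 2·279 + 63; 279 = 4·63 + 27; 63 = 2·27 + 9; 27 = 3·9 + 0 → 9
gcd(9, 171): 171 = 19·9 + 0 → 9
gcd(9, 117): 117 = 13·9 + 0 → 9
gcd(9, 99): 99 = 11·9 + 0 → 9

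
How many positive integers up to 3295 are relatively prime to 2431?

2603

Prime factors of 2431: 11, 13, 17. Count integers ≤ 3295 divisible by none of them.
By inclusion–exclusion: 3295 − ⌊3295/11⌋ − ⌊3295/13⌋ − ⌊3295/17⌋ + ⌊3295/143⌋ + ⌊3295/187⌋ + ⌊3295/221⌋ − ⌊3295/2431⌋ = 2603.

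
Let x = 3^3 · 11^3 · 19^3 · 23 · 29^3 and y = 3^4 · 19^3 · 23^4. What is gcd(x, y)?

min exponent per shared prime: 3^3 · 19^3 · 23 = 4259439

4259439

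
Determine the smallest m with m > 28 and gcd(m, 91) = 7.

35

gcd(m, 91) = 7 forces 7 | m; write m = 7s. Then gcd(7s, 7·13) = 7·gcd(s, 13), so need gcd(s, 13) = 1.
7s > 28 gives s ≥ 5. The least s ≥ 5 coprime to 13 is 5, so m = 7·5 = 35.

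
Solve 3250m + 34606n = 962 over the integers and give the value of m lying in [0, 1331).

1310

Euclid: 34606 = 10·3250 + 2106; 3250 = 1·2106 + 1144; 2106 = 1·1144 + 962; 1144 = 1·962 + 182; 962 = 5·182 + 52; 182 = 3·52 + 26; 52 = 2·26 + 0 → gcd = 26; 962 = 26·37.
Back-substitution yields 3250·(575) + 34606·(-54) = 26, so one solution is m = 575·37 = 21275, n = -54·37 = -1998.
Solutions in m differ by 34606/26 = 1331; the one in [0, 1331) is 21275 mod 1331 = 1310.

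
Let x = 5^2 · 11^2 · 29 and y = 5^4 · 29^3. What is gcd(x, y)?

725

min exponent per shared prime: 5^2 · 29 = 725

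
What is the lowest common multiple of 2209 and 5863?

gcd first: 5863 = 2·2209 + 1445; 2209 = 1·1445 + 764; 1445 = 1·764 + 681; 764 = 1·681 + 83; 681 = 8·83 + 17; 83 = 4·17 + 15; 17 = 1·15 + 2; 15 = 7·2 + 1; 2 = 2·1 + 0 → gcd = 1
lcm = 2209·5863/gcd = 12951367/1 = 12951367

12951367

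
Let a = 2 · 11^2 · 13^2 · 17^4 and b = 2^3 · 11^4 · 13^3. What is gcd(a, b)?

min exponent per shared prime: 2 · 11^2 · 13^2 = 40898

40898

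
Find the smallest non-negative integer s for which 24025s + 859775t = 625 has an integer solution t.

Euclid: 859775 = 35·24025 + 18900; 24025 = 1·18900 + 5125; 18900 = 3·5125 + 3525; 5125 = 1·3525 + 1600; 3525 = 2·1600 + 325; 1600 = 4·325 + 300; 325 = 1·300 + 25; 300 = 12·25 + 0 → gcd = 25; 625 = 25·25.
Back-substitution yields 24025·(-2684) + 859775·(75) = 25, so one solution is s = -2684·25 = -67100, t = 75·25 = 1875.
Solutions in s differ by 859775/25 = 34391; the one in [0, 34391) is -67100 mod 34391 = 1682.

1682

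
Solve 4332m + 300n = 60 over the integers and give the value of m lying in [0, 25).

5

Euclid: 4332 = 14·300 + 132; 300 = 2·132 + 36; 132 = 3·36 + 24; 36 = 1·24 + 12; 24 = 2·12 + 0 → gcd = 12; 60 = 12·5.
Back-substitution yields 4332·(-9) + 300·(130) = 12, so one solution is m = -9·5 = -45, n = 130·5 = 650.
Solutions in m differ by 300/12 = 25; the one in [0, 25) is -45 mod 25 = 5.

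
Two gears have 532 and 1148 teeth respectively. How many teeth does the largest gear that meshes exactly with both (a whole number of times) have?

Euclid: 1148 = 2·532 + 84; 532 = 6·84 + 28; 84 = 3·28 + 0. Last nonzero remainder: 28.

28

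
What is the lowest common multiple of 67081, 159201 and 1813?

217946169

67081 = 7² · 37²; 159201 = 3² · 7² · 19²; 1813 = 7² · 37
lcm takes max exponent of each prime: 3² · 7² · 19² · 37² = 217946169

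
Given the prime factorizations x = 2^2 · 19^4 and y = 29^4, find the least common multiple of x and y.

368694268804

max exponent per prime: 2^2 · 19^4 · 29^4 = 368694268804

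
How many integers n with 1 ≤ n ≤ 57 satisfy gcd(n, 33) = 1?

34

33 = 3·11. Inclusion–exclusion on these primes:
57 − ⌊57/3⌋ − ⌊57/11⌋ + ⌊57/33⌋ = 34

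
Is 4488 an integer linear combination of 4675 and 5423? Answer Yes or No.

By Bézout, 4675u + 5423v = 4488 has integer solutions iff gcd(4675, 5423) | 4488.
Euclid: 5423 = 1·4675 + 748; 4675 = 6·748 + 187; 748 = 4·187 + 0. gcd = 187; 4488 mod 187 = 0. Yes.

Yes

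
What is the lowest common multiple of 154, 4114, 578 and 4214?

lcm(154, 4114) = 154·4114/gcd = 633556/22 = 28798
lcm(28798, 578) = 28798·578/gcd = 16645244/34 = 489566
lcm(489566, 4214) = 489566·4214/gcd = 2063031124/14 = 147359366

147359366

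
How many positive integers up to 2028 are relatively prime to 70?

Prime factors of 70: 2, 5, 7. Count integers ≤ 2028 divisible by none of them.
By inclusion–exclusion: 2028 − ⌊2028/2⌋ − ⌊2028/5⌋ − ⌊2028/7⌋ + ⌊2028/10⌋ + ⌊2028/14⌋ + ⌊2028/35⌋ − ⌊2028/70⌋ = 695.

695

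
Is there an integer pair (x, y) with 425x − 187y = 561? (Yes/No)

By Bézout, 425x − 187y = 561 has integer solutions iff gcd(425, 187) | 561.
Euclid: 425 = 2·187 + 51; 187 = 3·51 + 34; 51 = 1·34 + 17; 34 = 2·17 + 0. gcd = 17; 561 mod 17 = 0. Yes.

Yes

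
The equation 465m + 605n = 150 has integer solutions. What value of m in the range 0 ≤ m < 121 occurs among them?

Reduce mod 605: 465m ≡ 150 (mod 605). With g = gcd(465, 605) = 5 dividing 150, divide through: 93m ≡ 30 (mod 121).
Since gcd(93, 121) = 1, m ≡ 30·(93)⁻¹ ≡ 94 (mod 121). Smallest non-negative: 94.

94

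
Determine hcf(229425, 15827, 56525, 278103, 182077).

229425 = 3 · 5² · 7 · 19 · 23; 15827 = 7² · 17 · 19; 56525 = 5² · 7 · 17 · 19; 278103 = 3 · 7 · 17 · 19 · 41; 182077 = 7 · 19 · 37²
gcd takes min exponent of each prime: 7 · 19 = 133

133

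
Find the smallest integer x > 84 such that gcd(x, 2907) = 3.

gcd(x, 2907) = 3 forces 3 | x; write x = 3s. Then gcd(3s, 3·969) = 3·gcd(s, 969), so need gcd(s, 969) = 1.
3s > 84 gives s ≥ 29. The least s ≥ 29 coprime to 969 is 29, so x = 3·29 = 87.

87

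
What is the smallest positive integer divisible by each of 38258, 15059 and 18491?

2379532826

38258 = 2 · 11 · 37 · 47; 15059 = 11 · 37²; 18491 = 11 · 41²
lcm takes max exponent of each prime: 2 · 11 · 37² · 41² · 47 = 2379532826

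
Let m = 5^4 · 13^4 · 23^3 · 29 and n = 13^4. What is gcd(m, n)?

28561

min exponent per shared prime: 13^4 = 28561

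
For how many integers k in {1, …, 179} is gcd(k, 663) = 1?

104

663 = 3·13·17. Inclusion–exclusion on these primes:
179 − ⌊179/3⌋ − ⌊179/13⌋ − ⌊179/17⌋ + ⌊179/39⌋ + ⌊179/51⌋ + ⌊179/221⌋ − ⌊179/663⌋ = 104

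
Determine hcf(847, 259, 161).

7

gcd(847, 259): 847 = 3·259 + 70; 259 = 3·70 + 49; 70 = 1·49 + 21; 49 = 2·21 + 7; 21 = 3·7 + 0 → 7
gcd(7, 161): 161 = 23·7 + 0 → 7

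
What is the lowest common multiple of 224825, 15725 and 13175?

257874275

lcm(224825, 15725) = 224825·15725/gcd = 3535373125/425 = 8318525
lcm(8318525, 13175) = 8318525·13175/gcd = 109596566875/425 = 257874275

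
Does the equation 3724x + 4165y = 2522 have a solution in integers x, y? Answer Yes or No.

By Bézout, 3724x + 4165y = 2522 has integer solutions iff gcd(3724, 4165) | 2522.
Euclid: 4165 = 1·3724 + 441; 3724 = 8·441 + 196; 441 = 2·196 + 49; 196 = 4·49 + 0. gcd = 49; 2522 mod 49 = 23. No.

No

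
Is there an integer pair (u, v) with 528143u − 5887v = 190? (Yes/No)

gcd(528143, 5887): 528143 = 89·5887 + 4200; 5887 = 1·4200 + 1687; 4200 = 2·1687 + 826; 1687 = 2·826 + 35; 826 = 23·35 + 21; 35 = 1·21 + 14; 21 = 1·14 + 7; 14 = 2·7 + 0 → 7
7 does not divide 190, so a solution does not exist.

No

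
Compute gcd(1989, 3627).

117

Euclid: 3627 = 1·1989 + 1638; 1989 = 1·1638 + 351; 1638 = 4·351 + 234; 351 = 1·234 + 117; 234 = 2·117 + 0. Last nonzero remainder: 117.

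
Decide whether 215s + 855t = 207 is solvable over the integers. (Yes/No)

No

gcd(215, 855): 855 = 3·215 + 210; 215 = 1·210 + 5; 210 = 42·5 + 0 → 5
5 does not divide 207, so a solution does not exist.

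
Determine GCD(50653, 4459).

Euclid: 50653 = 11·4459 + 1604; 4459 = 2·1604 + 1251; 1604 = 1·1251 + 353; 1251 = 3·353 + 192; 353 = 1·192 + 161; 192 = 1·161 + 31; 161 = 5·31 + 6; 31 = 5·6 + 1; 6 = 6·1 + 0. Last nonzero remainder: 1.

1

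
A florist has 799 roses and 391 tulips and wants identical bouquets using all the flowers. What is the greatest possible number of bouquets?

17

799 = 17 · 47
391 = 17 · 23
Common: 17 = 17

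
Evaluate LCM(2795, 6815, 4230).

2795 = 5 · 13 · 43; 6815 = 5 · 29 · 47; 4230 = 2 · 3² · 5 · 47
lcm takes max exponent of each prime: 2 · 3² · 5 · 13 · 29 · 43 · 47 = 68572530

68572530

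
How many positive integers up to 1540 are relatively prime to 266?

266 = 2·7·19. Inclusion–exclusion on these primes:
1540 − ⌊1540/2⌋ − ⌊1540/7⌋ − ⌊1540/19⌋ + ⌊1540/14⌋ + ⌊1540/38⌋ + ⌊1540/133⌋ − ⌊1540/266⌋ = 625

625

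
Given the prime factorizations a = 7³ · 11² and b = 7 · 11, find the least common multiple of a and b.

max exponent per prime: 7³ · 11² = 41503

41503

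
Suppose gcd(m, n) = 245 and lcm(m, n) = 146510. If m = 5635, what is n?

6370

Using mn = gcd(m,n)·lcm(m,n) = 245·146510 = 35894950, we get n = 35894950/5635 = 6370.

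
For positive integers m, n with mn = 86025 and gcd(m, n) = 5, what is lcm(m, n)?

Since gcd(m,n)·lcm(m,n) = mn, lcm = 86025/5 = 17205.

17205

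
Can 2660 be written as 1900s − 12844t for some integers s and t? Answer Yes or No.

Yes

gcd(1900, 12844): 12844 = 6·1900 + 1444; 1900 = 1·1444 + 456; 1444 = 3·456 + 76; 456 = 6·76 + 0 → 76
76 divides 2660, so a solution exists.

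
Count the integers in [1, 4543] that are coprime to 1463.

Prime factors of 1463: 7, 11, 19. Count integers ≤ 4543 divisible by none of them.
By inclusion–exclusion: 4543 − ⌊4543/7⌋ − ⌊4543/11⌋ − ⌊4543/19⌋ + ⌊4543/77⌋ + ⌊4543/133⌋ + ⌊4543/209⌋ − ⌊4543/1463⌋ = 3353.

3353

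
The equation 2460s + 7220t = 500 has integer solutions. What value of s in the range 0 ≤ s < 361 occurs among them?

Euclid: 7220 = 2·2460 + 2300; 2460 = 1·2300 + 160; 2300 = 14·160 + 60; 160 = 2·60 + 40; 60 = 1·40 + 20; 40 = 2·20 + 0 → gcd = 20; 500 = 20·25.
Back-substitution yields 2460·(-135) + 7220·(46) = 20, so one solution is s = -135·25 = -3375, t = 46·25 = 1150.
Solutions in s differ by 7220/20 = 361; the one in [0, 361) is -3375 mod 361 = 235.

235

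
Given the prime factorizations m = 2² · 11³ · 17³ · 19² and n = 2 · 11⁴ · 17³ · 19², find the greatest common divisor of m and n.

4721304566

min exponent per shared prime: 2 · 11³ · 17³ · 19² = 4721304566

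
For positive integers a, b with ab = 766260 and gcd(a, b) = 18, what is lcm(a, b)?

gcd·lcm = product, so lcm = 766260/18 = 42570.

42570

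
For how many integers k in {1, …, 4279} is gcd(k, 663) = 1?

663 = 3·13·17. Inclusion–exclusion on these primes:
4279 − ⌊4279/3⌋ − ⌊4279/13⌋ − ⌊4279/17⌋ + ⌊4279/39⌋ + ⌊4279/51⌋ + ⌊4279/221⌋ − ⌊4279/663⌋ = 2478

2478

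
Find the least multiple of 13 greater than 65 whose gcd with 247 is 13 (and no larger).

78

247 = 13·19. Any a with gcd(a, 247) = 13 is a multiple of 13, say 13s, with s coprime to 19.
Need s > 65/13, so s ≥ 6. First s ≥ 6 with gcd(s, 19) = 1 is s = 6. Thus a = 13·6 = 78.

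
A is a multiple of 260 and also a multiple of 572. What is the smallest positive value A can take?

260 = 2² · 5 · 13; 572 = 2² · 11 · 13
max exponents: 2² · 5 · 11 · 13 = 2860

2860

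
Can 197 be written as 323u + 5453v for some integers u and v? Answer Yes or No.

No

By Bézout, 323u + 5453v = 197 has integer solutions iff gcd(323, 5453) | 197.
Euclid: 5453 = 16·323 + 285; 323 = 1·285 + 38; 285 = 7·38 + 19; 38 = 2·19 + 0. gcd = 19; 197 mod 19 = 7. No.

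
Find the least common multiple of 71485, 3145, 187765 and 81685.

71485 = 5 · 17 · 29²; 3145 = 5 · 17 · 37; 187765 = 5 · 17 · 47²; 81685 = 5 · 17 · 31²
lcm takes max exponent of each prime: 5 · 17 · 29² · 31² · 37 · 47² = 5614818848305

5614818848305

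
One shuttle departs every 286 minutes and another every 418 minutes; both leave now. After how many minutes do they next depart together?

286 = 2 · 11 · 13; 418 = 2 · 11 · 19
max exponents: 2 · 11 · 13 · 19 = 5434

5434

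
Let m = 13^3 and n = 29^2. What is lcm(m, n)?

1847677

max exponent per prime: 13^3 · 29^2 = 1847677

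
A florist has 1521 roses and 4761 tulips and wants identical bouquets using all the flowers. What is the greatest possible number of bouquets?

9

Euclid: 4761 = 3·1521 + 198; 1521 = 7·198 + 135; 198 = 1·135 + 63; 135 = 2·63 + 9; 63 = 7·9 + 0. Last nonzero remainder: 9.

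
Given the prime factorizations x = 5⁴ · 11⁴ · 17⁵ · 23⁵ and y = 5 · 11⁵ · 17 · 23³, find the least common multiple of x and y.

919871641096825938125

max exponent per prime: 5⁴ · 11⁵ · 17⁵ · 23⁵ = 919871641096825938125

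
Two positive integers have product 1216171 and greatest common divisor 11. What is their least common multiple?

Since gcd(a,b)·lcm(a,b) = ab, lcm = 1216171/11 = 110561.

110561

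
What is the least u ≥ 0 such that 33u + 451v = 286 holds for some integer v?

Reduce mod 451: 33u ≡ 286 (mod 451). With g = gcd(33, 451) = 11 dividing 286, divide through: 3u ≡ 26 (mod 41).
Since gcd(3, 41) = 1, u ≡ 26·(3)⁻¹ ≡ 36 (mod 41). Smallest non-negative: 36.

36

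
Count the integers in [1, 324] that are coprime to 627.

627 = 3·11·19. Inclusion–exclusion on these primes:
324 − ⌊324/3⌋ − ⌊324/11⌋ − ⌊324/19⌋ + ⌊324/33⌋ + ⌊324/57⌋ + ⌊324/209⌋ − ⌊324/627⌋ = 185

185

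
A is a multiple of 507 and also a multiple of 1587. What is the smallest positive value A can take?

268203

gcd first: 1587 = 3·507 + 66; 507 = 7·66 + 45; 66 = 1·45 + 21; 45 = 2·21 + 3; 21 = 7·3 + 0 → gcd = 3
lcm = 507·1587/gcd = 804609/3 = 268203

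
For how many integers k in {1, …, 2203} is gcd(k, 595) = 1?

Prime factors of 595: 5, 7, 17. Count integers ≤ 2203 divisible by none of them.
By inclusion–exclusion: 2203 − ⌊2203/5⌋ − ⌊2203/7⌋ − ⌊2203/17⌋ + ⌊2203/35⌋ + ⌊2203/85⌋ + ⌊2203/119⌋ − ⌊2203/595⌋ = 1422.

1422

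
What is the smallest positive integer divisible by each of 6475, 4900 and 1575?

1631700

6475 = 5² · 7 · 37; 4900 = 2² · 5² · 7²; 1575 = 3² · 5² · 7
lcm takes max exponent of each prime: 2² · 3² · 5² · 7² · 37 = 1631700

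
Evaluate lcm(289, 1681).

485809

289 = 17²; 1681 = 41²
max exponents: 17² · 41² = 485809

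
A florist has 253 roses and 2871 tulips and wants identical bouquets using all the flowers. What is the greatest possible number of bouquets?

11

253 = 11 · 23
2871 = 3² · 11 · 29
Common: 11 = 11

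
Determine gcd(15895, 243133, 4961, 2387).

11

15895 = 5 · 11 · 17²; 243133 = 11 · 23 · 31²; 4961 = 11² · 41; 2387 = 7 · 11 · 31
gcd takes min exponent of each prime: 11 = 11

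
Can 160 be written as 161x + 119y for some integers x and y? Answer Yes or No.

No

By Bézout, 161x + 119y = 160 has integer solutions iff gcd(161, 119) | 160.
Euclid: 161 = 1·119 + 42; 119 = 2·42 + 35; 42 = 1·35 + 7; 35 = 5·7 + 0. gcd = 7; 160 mod 7 = 6. No.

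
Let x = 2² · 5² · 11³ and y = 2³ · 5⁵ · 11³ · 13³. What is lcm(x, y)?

73105175000

max exponent per prime: 2³ · 5⁵ · 11³ · 13³ = 73105175000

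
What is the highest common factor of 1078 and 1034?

22

1078 = 2 · 7² · 11
1034 = 2 · 11 · 47
Common: 2 · 11 = 22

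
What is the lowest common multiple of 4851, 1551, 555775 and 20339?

10539161325

4851 = 3² · 7² · 11; 1551 = 3 · 11 · 47; 555775 = 5² · 11 · 43 · 47; 20339 = 11 · 43²
lcm takes max exponent of each prime: 3² · 5² · 7² · 11 · 43² · 47 = 10539161325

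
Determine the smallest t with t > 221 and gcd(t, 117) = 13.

247

gcd(t, 117) = 13 forces 13 | t; write t = 13s. Then gcd(13s, 13·9) = 13·gcd(s, 9), so need gcd(s, 9) = 1.
13s > 221 gives s ≥ 18. The least s ≥ 18 coprime to 9 is 19, so t = 13·19 = 247.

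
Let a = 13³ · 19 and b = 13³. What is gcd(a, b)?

2197

min exponent per shared prime: 13³ = 2197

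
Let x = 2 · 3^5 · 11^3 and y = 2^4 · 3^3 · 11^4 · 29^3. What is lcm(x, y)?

1388324508912

max exponent per prime: 2^4 · 3^5 · 11^4 · 29^3 = 1388324508912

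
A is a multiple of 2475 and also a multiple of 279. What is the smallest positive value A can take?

76725

2475 = 3² · 5² · 11; 279 = 3² · 31
max exponents: 3² · 5² · 11 · 31 = 76725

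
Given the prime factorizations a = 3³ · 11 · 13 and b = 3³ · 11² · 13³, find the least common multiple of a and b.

7177599

max exponent per prime: 3³ · 11² · 13³ = 7177599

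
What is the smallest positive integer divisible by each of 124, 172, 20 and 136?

lcm(124, 172) = 124·172/gcd = 21328/4 = 5332
lcm(5332, 20) = 5332·20/gcd = 106640/4 = 26660
lcm(26660, 136) = 26660·136/gcd = 3625760/4 = 906440

906440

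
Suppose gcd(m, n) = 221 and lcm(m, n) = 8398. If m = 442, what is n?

Using mn = gcd(m,n)·lcm(m,n) = 221·8398 = 1855958, we get n = 1855958/442 = 4199.

4199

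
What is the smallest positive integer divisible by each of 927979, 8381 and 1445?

927979 = 13² · 17² · 19; 8381 = 17² · 29; 1445 = 5 · 17²
lcm takes max exponent of each prime: 5 · 13² · 17² · 19 · 29 = 134556955

134556955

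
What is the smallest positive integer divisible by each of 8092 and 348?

8092 = 2² · 7 · 17²; 348 = 2² · 3 · 29
max exponents: 2² · 3 · 7 · 17² · 29 = 704004

704004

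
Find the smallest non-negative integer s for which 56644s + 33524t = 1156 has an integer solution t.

16

Euclid: 56644 = 1·33524 + 23120; 33524 = 1·23120 + 10404; 23120 = 2·10404 + 2312; 10404 = 4·2312 + 1156; 2312 = 2·1156 + 0 → gcd = 1156; 1156 = 1156·1.
Back-substitution yields 56644·(-13) + 33524·(22) = 1156, so one solution is s = -13·1 = -13, t = 22·1 = 22.
Solutions in s differ by 33524/1156 = 29; the one in [0, 29) is -13 mod 29 = 16.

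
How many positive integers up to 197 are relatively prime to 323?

Prime factors of 323: 17, 19. Count integers ≤ 197 divisible by none of them.
By inclusion–exclusion: 197 − ⌊197/17⌋ − ⌊197/19⌋ + ⌊197/323⌋ = 176.

176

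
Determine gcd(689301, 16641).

689301 = 3² · 19 · 29 · 139
16641 = 3² · 43²
Common: 3² = 9

9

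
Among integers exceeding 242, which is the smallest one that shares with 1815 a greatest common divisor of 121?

484

Multiples of 121 above 242: 121·3, 121·4, … . Need the cofactor coprime to 1815/121 = 15.
Checking s = 3, 4, … the first with gcd(s, 15) = 1 is s = 4, giving 484.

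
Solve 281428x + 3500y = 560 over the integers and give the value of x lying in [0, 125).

Euclid: 281428 = 80·3500 + 1428; 3500 = 2·1428 + 644; 1428 = 2·644 + 140; 644 = 4·140 + 84; 140 = 1·84 + 56; 84 = 1·56 + 28; 56 = 2·28 + 0 → gcd = 28; 560 = 28·20.
Back-substitution yields 281428·(-49) + 3500·(3940) = 28, so one solution is x = -49·20 = -980, y = 3940·20 = 78800.
Solutions in x differ by 3500/28 = 125; the one in [0, 125) is -980 mod 125 = 20.

20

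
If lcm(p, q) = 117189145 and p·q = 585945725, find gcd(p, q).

5

gcd·lcm = product, so gcd = 585945725/117189145 = 5.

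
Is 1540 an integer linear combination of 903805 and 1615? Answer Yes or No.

No

By Bézout, 903805x + 1615y = 1540 has integer solutions iff gcd(903805, 1615) | 1540.
Euclid: 903805 = 559·1615 + 1020; 1615 = 1·1020 + 595; 1020 = 1·595 + 425; 595 = 1·425 + 170; 425 = 2·170 + 85; 170 = 2·85 + 0. gcd = 85; 1540 mod 85 = 10. No.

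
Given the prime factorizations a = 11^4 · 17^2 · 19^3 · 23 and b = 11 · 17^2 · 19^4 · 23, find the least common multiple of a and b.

max exponent per prime: 11^4 · 17^2 · 19^4 · 23 = 12682673821367

12682673821367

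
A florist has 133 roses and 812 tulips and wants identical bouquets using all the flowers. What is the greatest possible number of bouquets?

7

133 = 7 · 19
812 = 2² · 7 · 29
Common: 7 = 7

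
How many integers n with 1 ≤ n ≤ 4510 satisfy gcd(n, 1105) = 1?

Prime factors of 1105: 5, 13, 17. Count integers ≤ 4510 divisible by none of them.
By inclusion–exclusion: 4510 − ⌊4510/5⌋ − ⌊4510/13⌋ − ⌊4510/17⌋ + ⌊4510/65⌋ + ⌊4510/85⌋ + ⌊4510/221⌋ − ⌊4510/1105⌋ = 3135.

3135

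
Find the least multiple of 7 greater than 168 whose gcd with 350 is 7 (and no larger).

gcd(x, 350) = 7 forces 7 | x; write x = 7s. Then gcd(7s, 7·50) = 7·gcd(s, 50), so need gcd(s, 50) = 1.
7s > 168 gives s ≥ 25. The least s ≥ 25 coprime to 50 is 27, so x = 7·27 = 189.

189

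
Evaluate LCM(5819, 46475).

24585275

gcd first: 46475 = 7·5819 + 5742; 5819 = 1·5742 + 77; 5742 = 74·77 + 44; 77 = 1·44 + 33; 44 = 1·33 + 11; 33 = 3·11 + 0 → gcd = 11
lcm = 5819·46475/gcd = 270438025/11 = 24585275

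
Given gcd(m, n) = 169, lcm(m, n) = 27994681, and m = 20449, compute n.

231361

Using mn = gcd(m,n)·lcm(m,n) = 169·27994681 = 4731101089, we get n = 4731101089/20449 = 231361.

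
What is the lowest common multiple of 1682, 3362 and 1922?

2717171762

1682 = 2 · 29²; 3362 = 2 · 41²; 1922 = 2 · 31²
lcm takes max exponent of each prime: 2 · 29² · 31² · 41² = 2717171762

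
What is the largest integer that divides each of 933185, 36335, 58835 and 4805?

933185 = 5 · 11 · 19² · 47; 36335 = 5 · 13² · 43; 58835 = 5 · 7 · 41²; 4805 = 5 · 31²
gcd takes min exponent of each prime: 5 = 5

5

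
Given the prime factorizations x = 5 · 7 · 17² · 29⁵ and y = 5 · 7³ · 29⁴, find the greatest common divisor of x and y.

min exponent per shared prime: 5 · 7 · 29⁴ = 24754835

24754835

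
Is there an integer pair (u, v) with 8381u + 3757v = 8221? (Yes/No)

gcd(8381, 3757): 8381 = 2·3757 + 867; 3757 = 4·867 + 289; 867 = 3·289 + 0 → 289
289 does not divide 8221, so a solution does not exist.

No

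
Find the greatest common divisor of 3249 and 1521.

3249 = 3² · 19²
1521 = 3² · 13²
Common: 3² = 9

9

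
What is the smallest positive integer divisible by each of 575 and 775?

gcd first: 775 = 1·575 + 200; 575 = 2·200 + 175; 200 = 1·175 + 25; 175 = 7·25 + 0 → gcd = 25
lcm = 575·775/gcd = 445625/25 = 17825

17825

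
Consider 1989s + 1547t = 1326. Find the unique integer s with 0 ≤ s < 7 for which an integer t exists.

3

Euclid: 1989 = 1·1547 + 442; 1547 = 3·442 + 221; 442 = 2·221 + 0 → gcd = 221; 1326 = 221·6.
Back-substitution yields 1989·(-3) + 1547·(4) = 221, so one solution is s = -3·6 = -18, t = 4·6 = 24.
Solutions in s differ by 1547/221 = 7; the one in [0, 7) is -18 mod 7 = 3.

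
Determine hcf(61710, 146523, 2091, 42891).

51

gcd(61710, 146523): 146523 = 2·61710 + 23103; 61710 = 2·23103 + 15504; 23103 = 1·15504 + 7599; 15504 = 2·7599 + 306; 7599 = 24·306 + 255; 306 = 1·255 + 51; 255 = 5·51 + 0 → 51
gcd(51, 2091): 2091 = 41·51 + 0 → 51
gcd(51, 42891): 42891 = 841·51 + 0 → 51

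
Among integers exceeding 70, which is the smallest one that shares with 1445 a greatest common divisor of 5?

75

gcd(m, 1445) = 5 forces 5 | m; write m = 5s. Then gcd(5s, 5·289) = 5·gcd(s, 289), so need gcd(s, 289) = 1.
5s > 70 gives s ≥ 15. The least s ≥ 15 coprime to 289 is 15, so m = 5·15 = 75.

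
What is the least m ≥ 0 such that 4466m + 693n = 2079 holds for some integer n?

0

Reduce mod 693: 4466m ≡ 2079 (mod 693). With g = gcd(4466, 693) = 77 dividing 2079, divide through: 58m ≡ 27 (mod 9).
Since gcd(58, 9) = 1, m ≡ 27·(58)⁻¹ ≡ 0 (mod 9). Smallest non-negative: 0.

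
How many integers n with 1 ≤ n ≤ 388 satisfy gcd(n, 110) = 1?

141

110 = 2·5·11. Inclusion–exclusion on these primes:
388 − ⌊388/2⌋ − ⌊388/5⌋ − ⌊388/11⌋ + ⌊388/10⌋ + ⌊388/22⌋ + ⌊388/55⌋ − ⌊388/110⌋ = 141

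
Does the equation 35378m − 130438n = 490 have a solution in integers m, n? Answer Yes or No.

gcd(35378, 130438): 130438 = 3·35378 + 24304; 35378 = 1·24304 + 11074; 24304 = 2·11074 + 2156; 11074 = 5·2156 + 294; 2156 = 7·294 + 98; 294 = 3·98 + 0 → 98
98 divides 490, so a solution exists.

Yes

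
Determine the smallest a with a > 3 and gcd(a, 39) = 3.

6

gcd(a, 39) = 3 forces 3 | a; write a = 3s. Then gcd(3s, 3·13) = 3·gcd(s, 13), so need gcd(s, 13) = 1.
3s > 3 gives s ≥ 2. The least s ≥ 2 coprime to 13 is 2, so a = 3·2 = 6.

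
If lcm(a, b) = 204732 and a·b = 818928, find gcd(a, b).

From gcd × lcm = ab: gcd = 818928 / 204732 = 4.

4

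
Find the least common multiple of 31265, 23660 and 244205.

252996380

31265 = 5 · 13² · 37; 23660 = 2² · 5 · 7 · 13²; 244205 = 5 · 13² · 17²
lcm takes max exponent of each prime: 2² · 5 · 7 · 13² · 17² · 37 = 252996380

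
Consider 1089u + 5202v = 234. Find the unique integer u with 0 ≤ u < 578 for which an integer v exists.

Euclid: 5202 = 4·1089 + 846; 1089 = 1·846 + 243; 846 = 3·243 + 117; 243 = 2·117 + 9; 117 = 13·9 + 0 → gcd = 9; 234 = 9·26.
Back-substitution yields 1089·(43) + 5202·(-9) = 9, so one solution is u = 43·26 = 1118, v = -9·26 = -234.
Solutions in u differ by 5202/9 = 578; the one in [0, 578) is 1118 mod 578 = 540.

540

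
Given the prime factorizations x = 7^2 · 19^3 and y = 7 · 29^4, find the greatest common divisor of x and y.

min exponent per shared prime: 7 = 7

7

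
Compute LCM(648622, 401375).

648622 = 2 · 13² · 19 · 101; 401375 = 5³ · 13² · 19
max exponents: 2 · 5³ · 13² · 19 · 101 = 81077750

81077750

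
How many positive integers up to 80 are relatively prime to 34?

Prime factors of 34: 2, 17. Count integers ≤ 80 divisible by none of them.
By inclusion–exclusion: 80 − ⌊80/2⌋ − ⌊80/17⌋ + ⌊80/34⌋ = 38.

38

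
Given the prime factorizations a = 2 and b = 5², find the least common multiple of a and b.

max exponent per prime: 2 · 5² = 50

50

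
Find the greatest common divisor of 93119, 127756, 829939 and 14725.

93119 = 13² · 19 · 29; 127756 = 2² · 19 · 41²; 829939 = 11² · 19³; 14725 = 5² · 19 · 31
gcd takes min exponent of each prime: 19 = 19

19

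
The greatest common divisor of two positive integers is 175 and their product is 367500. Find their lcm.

gcd·lcm = product, so lcm = 367500/175 = 2100.

2100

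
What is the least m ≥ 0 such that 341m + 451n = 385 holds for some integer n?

17

Euclid: 451 = 1·341 + 110; 341 = 3·110 + 11; 110 = 10·11 + 0 → gcd = 11; 385 = 11·35.
Back-substitution yields 341·(4) + 451·(-3) = 11, so one solution is m = 4·35 = 140, n = -3·35 = -105.
Solutions in m differ by 451/11 = 41; the one in [0, 41) is 140 mod 41 = 17.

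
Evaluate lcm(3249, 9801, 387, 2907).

2586395691

3249 = 3² · 19²; 9801 = 3⁴ · 11²; 387 = 3² · 43; 2907 = 3² · 17 · 19
lcm takes max exponent of each prime: 3⁴ · 11² · 17 · 19² · 43 = 2586395691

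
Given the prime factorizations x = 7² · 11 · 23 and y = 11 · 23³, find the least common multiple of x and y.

6558013

max exponent per prime: 7² · 11 · 23³ = 6558013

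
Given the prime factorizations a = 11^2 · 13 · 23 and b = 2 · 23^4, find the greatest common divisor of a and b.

23

min exponent per shared prime: 23 = 23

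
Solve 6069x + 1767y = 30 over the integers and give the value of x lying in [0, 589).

Euclid: 6069 = 3·1767 + 768; 1767 = 2·768 + 231; 768 = 3·231 + 75; 231 = 3·75 + 6; 75 = 12·6 + 3; 6 = 2·3 + 0 → gcd = 3; 30 = 3·10.
Back-substitution yields 6069·(283) + 1767·(-972) = 3, so one solution is x = 283·10 = 2830, y = -972·10 = -9720.
Solutions in x differ by 1767/3 = 589; the one in [0, 589) is 2830 mod 589 = 474.

474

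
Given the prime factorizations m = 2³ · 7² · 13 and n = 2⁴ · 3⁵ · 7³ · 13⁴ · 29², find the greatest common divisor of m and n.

min exponent per shared prime: 2³ · 7² · 13 = 5096

5096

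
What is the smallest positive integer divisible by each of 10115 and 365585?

10115 = 5 · 7 · 17²; 365585 = 5 · 11 · 17² · 23
max exponents: 5 · 7 · 11 · 17² · 23 = 2559095

2559095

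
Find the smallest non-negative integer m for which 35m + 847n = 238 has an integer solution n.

Reduce mod 847: 35m ≡ 238 (mod 847). With g = gcd(35, 847) = 7 dividing 238, divide through: 5m ≡ 34 (mod 121).
Since gcd(5, 121) = 1, m ≡ 34·(5)⁻¹ ≡ 31 (mod 121). Smallest non-negative: 31.

31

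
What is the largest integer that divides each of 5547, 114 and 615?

5547 = 3 · 43²; 114 = 2 · 3 · 19; 615 = 3 · 5 · 41
gcd takes min exponent of each prime: 3 = 3

3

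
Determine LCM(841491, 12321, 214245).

841491 = 3² · 7 · 19² · 37; 12321 = 3² · 37²; 214245 = 3⁴ · 5 · 23²
lcm takes max exponent of each prime: 3⁴ · 5 · 7 · 19² · 23² · 37² = 741172650435

741172650435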